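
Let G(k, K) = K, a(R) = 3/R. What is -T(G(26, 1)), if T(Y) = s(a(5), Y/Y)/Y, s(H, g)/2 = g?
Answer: -2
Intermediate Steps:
s(H, g) = 2*g
T(Y) = 2/Y (T(Y) = (2*(Y/Y))/Y = (2*1)/Y = 2/Y)
-T(G(26, 1)) = -2/1 = -2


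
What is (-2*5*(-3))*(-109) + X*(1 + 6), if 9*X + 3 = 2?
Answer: -29437/9 ≈ -3270.8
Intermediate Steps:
X = -⅑ (X = -⅓ + (⅑)*2 = -⅓ + 2/9 = -⅑ ≈ -0.11111)
(-2*5*(-3))*(-109) + X*(1 + 6) = (-2*5*(-3))*(-109) - (1 + 6)/9 = -10*(-3)*(-109) - ⅑*7 = 30*(-109) - 7/9 = -3270 - 7/9 = -29437/9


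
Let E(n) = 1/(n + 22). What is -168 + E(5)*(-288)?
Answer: -536/3 ≈ -178.67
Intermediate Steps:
E(n) = 1/(22 + n)
-168 + E(5)*(-288) = -168 - 288/(22 + 5) = -168 - 288/27 = -168 + (1/27)*(-288) = -168 - 32/3 = -536/3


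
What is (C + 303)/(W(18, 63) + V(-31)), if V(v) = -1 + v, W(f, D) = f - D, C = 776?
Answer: -1079/77 ≈ -14.013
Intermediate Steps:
(C + 303)/(W(18, 63) + V(-31)) = (776 + 303)/((18 - 1*63) + (-1 - 31)) = 1079/((18 - 63) - 32) = 1079/(-45 - 32) = 1079/(-77) = 1079*(-1/77) = -1079/77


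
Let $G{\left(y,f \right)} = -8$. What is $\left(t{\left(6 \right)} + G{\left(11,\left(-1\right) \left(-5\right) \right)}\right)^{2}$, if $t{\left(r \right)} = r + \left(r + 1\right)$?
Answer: $25$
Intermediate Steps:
$t{\left(r \right)} = 1 + 2 r$ ($t{\left(r \right)} = r + \left(1 + r\right) = 1 + 2 r$)
$\left(t{\left(6 \right)} + G{\left(11,\left(-1\right) \left(-5\right) \right)}\right)^{2} = \left(\left(1 + 2 \cdot 6\right) - 8\right)^{2} = \left(\left(1 + 12\right) - 8\right)^{2} = \left(13 - 8\right)^{2} = 5^{2} = 25$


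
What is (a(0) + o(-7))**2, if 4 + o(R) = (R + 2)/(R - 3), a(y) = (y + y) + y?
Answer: 49/4 ≈ 12.250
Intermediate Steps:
a(y) = 3*y (a(y) = 2*y + y = 3*y)
o(R) = -4 + (2 + R)/(-3 + R) (o(R) = -4 + (R + 2)/(R - 3) = -4 + (2 + R)/(-3 + R))
(a(0) + o(-7))**2 = (3*0 + (14 - 3*(-7))/(-3 - 7))**2 = (0 + (14 + 21)/(-10))**2 = (0 - 1/10*35)**2 = (0 - 7/2)**2 = (-7/2)**2 = 49/4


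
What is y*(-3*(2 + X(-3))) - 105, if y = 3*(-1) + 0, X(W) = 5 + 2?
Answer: -24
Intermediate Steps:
X(W) = 7
y = -3 (y = -3 + 0 = -3)
y*(-3*(2 + X(-3))) - 105 = -(-9)*(2 + 7) - 105 = -(-9)*9 - 105 = -3*(-27) - 105 = 81 - 105 = -24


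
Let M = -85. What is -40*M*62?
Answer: 210800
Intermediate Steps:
-40*M*62 = -40*(-85)*62 = 3400*62 = 210800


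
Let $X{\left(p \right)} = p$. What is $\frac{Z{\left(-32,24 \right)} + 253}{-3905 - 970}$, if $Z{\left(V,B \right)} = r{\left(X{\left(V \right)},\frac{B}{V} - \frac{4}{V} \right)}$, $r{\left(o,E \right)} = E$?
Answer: $- \frac{673}{13000} \approx -0.051769$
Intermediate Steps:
$Z{\left(V,B \right)} = - \frac{4}{V} + \frac{B}{V}$ ($Z{\left(V,B \right)} = \frac{B}{V} - \frac{4}{V} = - \frac{4}{V} + \frac{B}{V}$)
$\frac{Z{\left(-32,24 \right)} + 253}{-3905 - 970} = \frac{\frac{-4 + 24}{-32} + 253}{-3905 - 970} = \frac{\left(- \frac{1}{32}\right) 20 + 253}{-4875} = \left(- \frac{5}{8} + 253\right) \left(- \frac{1}{4875}\right) = \frac{2019}{8} \left(- \frac{1}{4875}\right) = - \frac{673}{13000}$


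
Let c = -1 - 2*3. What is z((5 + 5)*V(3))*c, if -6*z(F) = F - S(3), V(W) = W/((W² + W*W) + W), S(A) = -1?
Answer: 17/6 ≈ 2.8333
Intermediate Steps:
c = -7 (c = -1 - 6 = -7)
V(W) = W/(W + 2*W²) (V(W) = W/((W² + W²) + W) = W/(2*W² + W) = W/(W + 2*W²))
z(F) = -⅙ - F/6 (z(F) = -(F - 1*(-1))/6 = -(F + 1)/6 = -(1 + F)/6 = -⅙ - F/6)
z((5 + 5)*V(3))*c = (-⅙ - (5 + 5)/(6*(1 + 2*3)))*(-7) = (-⅙ - 5/(3*(1 + 6)))*(-7) = (-⅙ - 5/(3*7))*(-7) = (-⅙ - ⅙*10/7)*(-7) = (-⅙ - 5/21)*(-7) = -17/42*(-7) = 17/6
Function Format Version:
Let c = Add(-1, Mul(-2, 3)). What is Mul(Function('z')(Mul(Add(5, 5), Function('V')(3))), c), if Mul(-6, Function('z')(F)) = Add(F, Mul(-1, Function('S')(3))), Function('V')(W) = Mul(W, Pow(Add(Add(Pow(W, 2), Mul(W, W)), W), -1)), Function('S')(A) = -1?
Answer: Rational(17, 6) ≈ 2.8333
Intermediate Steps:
c = -7 (c = Add(-1, -6) = -7)
Function('V')(W) = Mul(W, Pow(Add(W, Mul(2, Pow(W, 2))), -1)) (Function('V')(W) = Mul(W, Pow(Add(Add(Pow(W, 2), Pow(W, 2)), W), -1)) = Mul(W, Pow(Add(Mul(2, Pow(W, 2)), W), -1)) = Mul(W, Pow(Add(W, Mul(2, Pow(W, 2))), -1)))
Function('z')(F) = Add(Rational(-1, 6), Mul(Rational(-1, 6), F)) (Function('z')(F) = Mul(Rational(-1, 6), Add(F, Mul(-1, -1))) = Mul(Rational(-1, 6), Add(F, 1)) = Mul(Rational(-1, 6), Add(1, F)) = Add(Rational(-1, 6), Mul(Rational(-1, 6), F)))
Mul(Function('z')(Mul(Add(5, 5), Function('V')(3))), c) = Mul(Add(Rational(-1, 6), Mul(Rational(-1, 6), Mul(Add(5, 5), Pow(Add(1, Mul(2, 3)), -1)))), -7) = Mul(Add(Rational(-1, 6), Mul(Rational(-1, 6), Mul(10, Pow(Add(1, 6), -1)))), -7) = Mul(Add(Rational(-1, 6), Mul(Rational(-1, 6), Mul(10, Pow(7, -1)))), -7) = Mul(Add(Rational(-1, 6), Mul(Rational(-1, 6), Mul(10, Rational(1, 7)))), -7) = Mul(Add(Rational(-1, 6), Mul(Rational(-1, 6), Rational(10, 7))), -7) = Mul(Add(Rational(-1, 6), Rational(-5, 21)), -7) = Mul(Rational(-17, 42), -7) = Rational(17, 6)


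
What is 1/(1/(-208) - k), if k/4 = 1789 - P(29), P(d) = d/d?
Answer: -208/1487617 ≈ -0.00013982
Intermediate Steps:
P(d) = 1
k = 7152 (k = 4*(1789 - 1*1) = 4*(1789 - 1) = 4*1788 = 7152)
1/(1/(-208) - k) = 1/(1/(-208) - 1*7152) = 1/(-1/208 - 7152) = 1/(-1487617/208) = -208/1487617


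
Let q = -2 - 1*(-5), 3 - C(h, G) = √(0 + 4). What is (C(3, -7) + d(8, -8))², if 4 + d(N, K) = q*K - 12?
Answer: 1521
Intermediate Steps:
C(h, G) = 1 (C(h, G) = 3 - √(0 + 4) = 3 - √4 = 3 - 1*2 = 3 - 2 = 1)
q = 3 (q = -2 + 5 = 3)
d(N, K) = -16 + 3*K (d(N, K) = -4 + (3*K - 12) = -4 + (-12 + 3*K) = -16 + 3*K)
(C(3, -7) + d(8, -8))² = (1 + (-16 + 3*(-8)))² = (1 + (-16 - 24))² = (1 - 40)² = (-39)² = 1521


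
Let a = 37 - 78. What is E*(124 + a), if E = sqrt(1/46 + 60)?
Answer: 83*sqrt(127006)/46 ≈ 643.03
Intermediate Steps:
E = sqrt(127006)/46 (E = sqrt(1/46 + 60) = sqrt(2761/46) = sqrt(127006)/46 ≈ 7.7474)
a = -41
E*(124 + a) = (sqrt(127006)/46)*(124 - 41) = (sqrt(127006)/46)*83 = 83*sqrt(127006)/46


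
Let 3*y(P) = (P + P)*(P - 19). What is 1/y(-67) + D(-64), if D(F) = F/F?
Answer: 11527/11524 ≈ 1.0003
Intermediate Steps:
y(P) = 2*P*(-19 + P)/3 (y(P) = ((P + P)*(P - 19))/3 = ((2*P)*(-19 + P))/3 = (2*P*(-19 + P))/3 = 2*P*(-19 + P)/3)
D(F) = 1
1/y(-67) + D(-64) = 1/((⅔)*(-67)*(-19 - 67)) + 1 = 1/((⅔)*(-67)*(-86)) + 1 = 1/(11524/3) + 1 = 3/11524 + 1 = 11527/11524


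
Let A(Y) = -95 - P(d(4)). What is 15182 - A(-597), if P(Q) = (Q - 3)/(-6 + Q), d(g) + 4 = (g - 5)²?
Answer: 45833/3 ≈ 15278.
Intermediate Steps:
d(g) = -4 + (-5 + g)² (d(g) = -4 + (g - 5)² = -4 + (-5 + g)²)
P(Q) = (-3 + Q)/(-6 + Q)
A(Y) = -287/3 (A(Y) = -95 - (-3 + (-4 + (-5 + 4)²))/(-6 + (-4 + (-5 + 4)²)) = -95 - (-3 + (-4 + (-1)²))/(-6 + (-4 + (-1)²)) = -95 - (-3 + (-4 + 1))/(-6 + (-4 + 1)) = -95 - (-3 - 3)/(-6 - 3) = -95 - (-6)/(-9) = -95 - (-1)*(-6)/9 = -95 - 1*⅔ = -95 - ⅔ = -287/3)
15182 - A(-597) = 15182 - 1*(-287/3) = 15182 + 287/3 = 45833/3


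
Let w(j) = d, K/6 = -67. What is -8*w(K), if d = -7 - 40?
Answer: 376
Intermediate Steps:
d = -47
K = -402 (K = 6*(-67) = -402)
w(j) = -47
-8*w(K) = -8*(-47) = 376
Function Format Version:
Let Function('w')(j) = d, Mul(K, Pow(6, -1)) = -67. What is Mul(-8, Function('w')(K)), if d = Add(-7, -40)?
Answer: 376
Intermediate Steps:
d = -47
K = -402 (K = Mul(6, -67) = -402)
Function('w')(j) = -47
Mul(-8, Function('w')(K)) = Mul(-8, -47) = 376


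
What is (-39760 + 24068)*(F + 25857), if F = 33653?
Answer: -933830920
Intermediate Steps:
(-39760 + 24068)*(F + 25857) = (-39760 + 24068)*(33653 + 25857) = -15692*59510 = -933830920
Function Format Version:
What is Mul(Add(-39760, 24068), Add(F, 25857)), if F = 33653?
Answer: -933830920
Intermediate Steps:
Mul(Add(-39760, 24068), Add(F, 25857)) = Mul(Add(-39760, 24068), Add(33653, 25857)) = Mul(-15692, 59510) = -933830920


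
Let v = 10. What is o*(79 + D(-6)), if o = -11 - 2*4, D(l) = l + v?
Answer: -1577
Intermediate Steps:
D(l) = 10 + l (D(l) = l + 10 = 10 + l)
o = -19 (o = -11 - 8 = -19)
o*(79 + D(-6)) = -19*(79 + (10 - 6)) = -19*(79 + 4) = -19*83 = -1577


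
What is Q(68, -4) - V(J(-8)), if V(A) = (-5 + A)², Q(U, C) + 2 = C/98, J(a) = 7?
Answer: -296/49 ≈ -6.0408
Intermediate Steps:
Q(U, C) = -2 + C/98
Q(68, -4) - V(J(-8)) = (-2 + (1/98)*(-4)) - (-5 + 7)² = (-2 - 2/49) - 1*2² = -100/49 - 1*4 = -100/49 - 4 = -296/49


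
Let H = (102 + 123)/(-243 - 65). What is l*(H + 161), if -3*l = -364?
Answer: 641719/33 ≈ 19446.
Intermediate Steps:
l = 364/3 (l = -⅓*(-364) = 364/3 ≈ 121.33)
H = -225/308 (H = 225/(-308) = 225*(-1/308) = -225/308 ≈ -0.73052)
l*(H + 161) = 364*(-225/308 + 161)/3 = (364/3)*(49363/308) = 641719/33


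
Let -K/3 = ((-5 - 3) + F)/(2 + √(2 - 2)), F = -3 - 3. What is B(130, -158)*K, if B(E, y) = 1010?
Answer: 21210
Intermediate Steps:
F = -6
K = 21 (K = -3*((-5 - 3) - 6)/(2 + √(2 - 2)) = -3*(-8 - 6)/(2 + √0) = -(-42)/(2 + 0) = -(-42)/2 = -3*(-7) = 21)
B(130, -158)*K = 1010*21 = 21210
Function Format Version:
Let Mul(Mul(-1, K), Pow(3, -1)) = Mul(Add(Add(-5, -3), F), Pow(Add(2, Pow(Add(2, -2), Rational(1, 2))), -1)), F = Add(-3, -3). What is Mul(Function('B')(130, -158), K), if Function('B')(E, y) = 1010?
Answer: 21210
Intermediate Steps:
F = -6
K = 21 (K = Mul(-3, Mul(Add(Add(-5, -3), -6), Pow(Add(2, Pow(Add(2, -2), Rational(1, 2))), -1))) = Mul(-3, Mul(Add(-8, -6), Pow(Add(2, Pow(0, Rational(1, 2))), -1))) = Mul(-3, Mul(-14, Pow(Add(2, 0), -1))) = Mul(-3, Mul(-14, Pow(2, -1))) = Mul(-3, Mul(-14, Rational(1, 2))) = Mul(-3, -7) = 21)
Mul(Function('B')(130, -158), K) = Mul(1010, 21) = 21210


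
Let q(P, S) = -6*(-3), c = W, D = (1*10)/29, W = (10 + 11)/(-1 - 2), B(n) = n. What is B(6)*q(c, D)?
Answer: 108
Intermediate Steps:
W = -7 (W = 21/(-3) = 21*(-1/3) = -7)
D = 10/29 (D = 10*(1/29) = 10/29 ≈ 0.34483)
c = -7
q(P, S) = 18
B(6)*q(c, D) = 6*18 = 108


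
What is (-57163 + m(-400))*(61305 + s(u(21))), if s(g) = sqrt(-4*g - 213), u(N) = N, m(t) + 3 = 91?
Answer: -3498982875 - 171225*I*sqrt(33) ≈ -3.499e+9 - 9.8361e+5*I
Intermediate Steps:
m(t) = 88 (m(t) = -3 + 91 = 88)
s(g) = sqrt(-213 - 4*g)
(-57163 + m(-400))*(61305 + s(u(21))) = (-57163 + 88)*(61305 + sqrt(-213 - 4*21)) = -57075*(61305 + sqrt(-213 - 84)) = -57075*(61305 + sqrt(-297)) = -57075*(61305 + 3*I*sqrt(33)) = -3498982875 - 171225*I*sqrt(33)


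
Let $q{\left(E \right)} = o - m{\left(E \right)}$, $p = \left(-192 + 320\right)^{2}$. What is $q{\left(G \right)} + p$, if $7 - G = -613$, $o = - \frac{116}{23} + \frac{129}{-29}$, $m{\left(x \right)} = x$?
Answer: $\frac{10508257}{667} \approx 15755.0$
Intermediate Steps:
$p = 16384$ ($p = 128^{2} = 16384$)
$o = - \frac{6331}{667}$ ($o = \left(-116\right) \frac{1}{23} + 129 \left(- \frac{1}{29}\right) = - \frac{116}{23} - \frac{129}{29} = - \frac{6331}{667} \approx -9.4918$)
$G = 620$ ($G = 7 - -613 = 7 + 613 = 620$)
$q{\left(E \right)} = - \frac{6331}{667} - E$
$q{\left(G \right)} + p = \left(- \frac{6331}{667} - 620\right) + 16384 = - \frac{419871}{667} + 16384 = \frac{10508257}{667}$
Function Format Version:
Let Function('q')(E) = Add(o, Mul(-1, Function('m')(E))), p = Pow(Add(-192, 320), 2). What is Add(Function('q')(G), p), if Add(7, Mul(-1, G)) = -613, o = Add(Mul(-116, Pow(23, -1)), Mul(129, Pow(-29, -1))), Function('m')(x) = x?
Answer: Rational(10508257, 667) ≈ 15755.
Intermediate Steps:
p = 16384 (p = Pow(128, 2) = 16384)
o = Rational(-6331, 667) (o = Add(Mul(-116, Rational(1, 23)), Mul(129, Rational(-1, 29))) = Add(Rational(-116, 23), Rational(-129, 29)) = Rational(-6331, 667) ≈ -9.4918)
G = 620 (G = Add(7, Mul(-1, -613)) = Add(7, 613) = 620)
Function('q')(E) = Add(Rational(-6331, 667), Mul(-1, E))
Add(Function('q')(G), p) = Add(Add(Rational(-6331, 667), Mul(-1, 620)), 16384) = Add(Add(Rational(-6331, 667), -620), 16384) = Add(Rational(-419871, 667), 16384) = Rational(10508257, 667)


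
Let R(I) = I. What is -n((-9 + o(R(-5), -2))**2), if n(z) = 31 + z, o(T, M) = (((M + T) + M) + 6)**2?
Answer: -31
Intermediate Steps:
o(T, M) = (6 + T + 2*M)**2 (o(T, M) = ((T + 2*M) + 6)**2 = (6 + T + 2*M)**2)
-n((-9 + o(R(-5), -2))**2) = -(31 + (-9 + (6 - 5 + 2*(-2))**2)**2) = -(31 + (-9 + (6 - 5 - 4)**2)**2) = -(31 + (-9 + (-3)**2)**2) = -(31 + (-9 + 9)**2) = -(31 + 0**2) = -(31 + 0) = -1*31 = -31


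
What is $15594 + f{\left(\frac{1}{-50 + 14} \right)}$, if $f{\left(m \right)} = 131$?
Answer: $15725$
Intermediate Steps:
$15594 + f{\left(\frac{1}{-50 + 14} \right)} = 15594 + 131 = 15725$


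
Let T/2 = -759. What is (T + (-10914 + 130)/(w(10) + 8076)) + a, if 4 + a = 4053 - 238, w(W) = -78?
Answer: 9164315/3999 ≈ 2291.7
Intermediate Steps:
T = -1518 (T = 2*(-759) = -1518)
a = 3811 (a = -4 + (4053 - 238) = -4 + 3815 = 3811)
(T + (-10914 + 130)/(w(10) + 8076)) + a = (-1518 + (-10914 + 130)/(-78 + 8076)) + 3811 = (-1518 - 10784/7998) + 3811 = (-1518 - 10784*1/7998) + 3811 = (-1518 - 5392/3999) + 3811 = -6075874/3999 + 3811 = 9164315/3999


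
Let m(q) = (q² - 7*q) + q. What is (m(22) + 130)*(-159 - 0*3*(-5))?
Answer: -76638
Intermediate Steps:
m(q) = q² - 6*q
(m(22) + 130)*(-159 - 0*3*(-5)) = (22*(-6 + 22) + 130)*(-159 - 0*3*(-5)) = (22*16 + 130)*(-159 - 0*(-5)) = (352 + 130)*(-159 - 1*0) = 482*(-159 + 0) = 482*(-159) = -76638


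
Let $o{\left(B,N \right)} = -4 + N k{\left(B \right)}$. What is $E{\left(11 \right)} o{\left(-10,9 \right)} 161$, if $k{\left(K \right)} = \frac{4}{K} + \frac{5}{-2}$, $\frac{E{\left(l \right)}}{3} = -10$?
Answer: $145383$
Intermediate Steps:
$E{\left(l \right)} = -30$ ($E{\left(l \right)} = 3 \left(-10\right) = -30$)
$k{\left(K \right)} = - \frac{5}{2} + \frac{4}{K}$ ($k{\left(K \right)} = \frac{4}{K} + 5 \left(- \frac{1}{2}\right) = \frac{4}{K} - \frac{5}{2} = - \frac{5}{2} + \frac{4}{K}$)
$o{\left(B,N \right)} = -4 + N \left(- \frac{5}{2} + \frac{4}{B}\right)$
$E{\left(11 \right)} o{\left(-10,9 \right)} 161 = - 30 \left(-4 - \frac{45}{2} + 4 \cdot 9 \frac{1}{-10}\right) 161 = - 30 \left(-4 - \frac{45}{2} + 4 \cdot 9 \left(- \frac{1}{10}\right)\right) 161 = - 30 \left(-4 - \frac{45}{2} - \frac{18}{5}\right) 161 = \left(-30\right) \left(- \frac{301}{10}\right) 161 = 903 \cdot 161 = 145383$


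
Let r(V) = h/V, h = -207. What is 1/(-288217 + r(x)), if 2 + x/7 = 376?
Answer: -2618/754552313 ≈ -3.4696e-6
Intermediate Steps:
x = 2618 (x = -14 + 7*376 = -14 + 2632 = 2618)
r(V) = -207/V
1/(-288217 + r(x)) = 1/(-288217 - 207/2618) = 1/(-754552313/2618) = -2618/754552313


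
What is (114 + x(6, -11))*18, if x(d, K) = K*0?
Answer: 2052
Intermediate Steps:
x(d, K) = 0
(114 + x(6, -11))*18 = (114 + 0)*18 = 114*18 = 2052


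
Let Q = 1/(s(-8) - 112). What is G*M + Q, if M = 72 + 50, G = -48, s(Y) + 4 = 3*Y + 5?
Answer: -790561/135 ≈ -5856.0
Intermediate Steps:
s(Y) = 1 + 3*Y (s(Y) = -4 + (3*Y + 5) = -4 + (5 + 3*Y) = 1 + 3*Y)
Q = -1/135 (Q = 1/((1 + 3*(-8)) - 112) = 1/((1 - 24) - 112) = 1/(-23 - 112) = 1/(-135) = -1/135 ≈ -0.0074074)
M = 122
G*M + Q = -48*122 - 1/135 = -5856 - 1/135 = -790561/135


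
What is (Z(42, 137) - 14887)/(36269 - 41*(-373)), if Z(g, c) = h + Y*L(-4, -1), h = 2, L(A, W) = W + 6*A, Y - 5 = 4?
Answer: -7555/25781 ≈ -0.29305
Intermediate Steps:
Y = 9 (Y = 5 + 4 = 9)
Z(g, c) = -223 (Z(g, c) = 2 + 9*(-1 + 6*(-4)) = 2 + 9*(-1 - 24) = 2 + 9*(-25) = 2 - 225 = -223)
(Z(42, 137) - 14887)/(36269 - 41*(-373)) = (-223 - 14887)/(36269 - 41*(-373)) = -15110/(36269 + 15293) = -15110/51562 = -15110*1/51562 = -7555/25781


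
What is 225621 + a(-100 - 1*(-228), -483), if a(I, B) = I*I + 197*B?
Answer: 146854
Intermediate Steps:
a(I, B) = I² + 197*B
225621 + a(-100 - 1*(-228), -483) = 225621 + ((-100 - 1*(-228))² + 197*(-483)) = 225621 + ((-100 + 228)² - 95151) = 225621 + (128² - 95151) = 225621 + (16384 - 95151) = 225621 - 78767 = 146854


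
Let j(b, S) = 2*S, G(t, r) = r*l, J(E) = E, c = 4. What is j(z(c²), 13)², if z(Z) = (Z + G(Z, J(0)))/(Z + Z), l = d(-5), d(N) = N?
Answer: 676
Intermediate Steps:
l = -5
G(t, r) = -5*r (G(t, r) = r*(-5) = -5*r)
z(Z) = ½ (z(Z) = (Z - 5*0)/(Z + Z) = (Z + 0)/((2*Z)) = Z*(1/(2*Z)) = ½)
j(z(c²), 13)² = (2*13)² = 26² = 676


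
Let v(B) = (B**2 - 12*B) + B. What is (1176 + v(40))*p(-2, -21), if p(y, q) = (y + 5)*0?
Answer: 0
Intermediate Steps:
p(y, q) = 0 (p(y, q) = (5 + y)*0 = 0)
v(B) = B**2 - 11*B
(1176 + v(40))*p(-2, -21) = (1176 + 40*(-11 + 40))*0 = (1176 + 40*29)*0 = (1176 + 1160)*0 = 2336*0 = 0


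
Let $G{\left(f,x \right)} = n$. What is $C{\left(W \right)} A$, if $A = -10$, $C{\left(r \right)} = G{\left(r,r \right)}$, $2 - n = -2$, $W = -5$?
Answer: $-40$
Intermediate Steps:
$n = 4$ ($n = 2 - -2 = 2 + 2 = 4$)
$G{\left(f,x \right)} = 4$
$C{\left(r \right)} = 4$
$C{\left(W \right)} A = 4 \left(-10\right) = -40$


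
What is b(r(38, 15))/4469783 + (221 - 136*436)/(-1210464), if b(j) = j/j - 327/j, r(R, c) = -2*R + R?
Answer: 5017217093455/102799716776928 ≈ 0.048806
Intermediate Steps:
r(R, c) = -R
b(j) = 1 - 327/j
b(r(38, 15))/4469783 + (221 - 136*436)/(-1210464) = ((-327 - 1*38)/((-1*38)))/4469783 + (221 - 136*436)/(-1210464) = ((-327 - 38)/(-38))*(1/4469783) + (221 - 59296)*(-1/1210464) = -1/38*(-365)*(1/4469783) - 59075*(-1/1210464) = (365/38)*(1/4469783) + 59075/1210464 = 365/169851754 + 59075/1210464 = 5017217093455/102799716776928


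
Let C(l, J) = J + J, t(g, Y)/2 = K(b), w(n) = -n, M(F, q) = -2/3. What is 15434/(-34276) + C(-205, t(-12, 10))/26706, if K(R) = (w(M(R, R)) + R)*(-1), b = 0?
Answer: -309203855/686531142 ≈ -0.45039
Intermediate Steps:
M(F, q) = -2/3 (M(F, q) = -2*1/3 = -2/3)
K(R) = -2/3 - R (K(R) = (-1*(-2/3) + R)*(-1) = (2/3 + R)*(-1) = -2/3 - R)
t(g, Y) = -4/3 (t(g, Y) = 2*(-2/3 - 1*0) = 2*(-2/3 + 0) = 2*(-2/3) = -4/3)
C(l, J) = 2*J
15434/(-34276) + C(-205, t(-12, 10))/26706 = 15434/(-34276) + (2*(-4/3))/26706 = 15434*(-1/34276) - 8/3*1/26706 = -7717/17138 - 4/40059 = -309203855/686531142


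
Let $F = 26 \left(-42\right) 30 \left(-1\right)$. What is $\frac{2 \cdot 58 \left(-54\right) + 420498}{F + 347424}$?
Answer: $\frac{69039}{63364} \approx 1.0896$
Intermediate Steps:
$F = 32760$ ($F = \left(-1092\right) \left(-30\right) = 32760$)
$\frac{2 \cdot 58 \left(-54\right) + 420498}{F + 347424} = \frac{2 \cdot 58 \left(-54\right) + 420498}{32760 + 347424} = \frac{116 \left(-54\right) + 420498}{380184} = \left(-6264 + 420498\right) \frac{1}{380184} = 414234 \cdot \frac{1}{380184} = \frac{69039}{63364}$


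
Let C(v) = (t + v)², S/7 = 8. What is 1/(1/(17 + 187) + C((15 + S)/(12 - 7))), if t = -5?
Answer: 5100/431689 ≈ 0.011814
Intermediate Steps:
S = 56 (S = 7*8 = 56)
C(v) = (-5 + v)²
1/(1/(17 + 187) + C((15 + S)/(12 - 7))) = 1/(1/(17 + 187) + (-5 + (15 + 56)/(12 - 7))²) = 1/(1/204 + (-5 + 71/5)²) = 1/(1/204 + (46/5)²) = 1/(1/204 + 2116/25) = 1/(431689/5100) = 5100/431689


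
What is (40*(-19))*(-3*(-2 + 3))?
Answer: 2280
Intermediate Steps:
(40*(-19))*(-3*(-2 + 3)) = -(-2280) = -760*(-3) = 2280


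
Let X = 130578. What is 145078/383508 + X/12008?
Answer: 6477475531/575645508 ≈ 11.253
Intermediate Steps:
145078/383508 + X/12008 = 145078/383508 + 130578/12008 = 145078*(1/383508) + 130578*(1/12008) = 72539/191754 + 65289/6004 = 6477475531/575645508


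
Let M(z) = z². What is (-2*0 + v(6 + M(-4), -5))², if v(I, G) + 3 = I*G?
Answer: 12769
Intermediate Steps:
v(I, G) = -3 + G*I (v(I, G) = -3 + I*G = -3 + G*I)
(-2*0 + v(6 + M(-4), -5))² = (-2*0 + (-3 - 5*(6 + (-4)²)))² = (0 + (-3 - 5*(6 + 16)))² = (0 + (-3 - 5*22))² = (0 + (-3 - 110))² = (0 - 113)² = (-113)² = 12769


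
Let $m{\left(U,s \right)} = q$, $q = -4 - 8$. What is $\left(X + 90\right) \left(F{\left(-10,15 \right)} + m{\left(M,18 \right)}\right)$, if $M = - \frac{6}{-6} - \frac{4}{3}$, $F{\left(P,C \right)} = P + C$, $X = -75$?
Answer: $-105$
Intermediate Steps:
$F{\left(P,C \right)} = C + P$
$M = - \frac{1}{3}$ ($M = \left(-6\right) \left(- \frac{1}{6}\right) - \frac{4}{3} = 1 - \frac{4}{3} = - \frac{1}{3} \approx -0.33333$)
$q = -12$
$m{\left(U,s \right)} = -12$
$\left(X + 90\right) \left(F{\left(-10,15 \right)} + m{\left(M,18 \right)}\right) = \left(-75 + 90\right) \left(\left(15 - 10\right) - 12\right) = 15 \left(5 - 12\right) = 15 \left(-7\right) = -105$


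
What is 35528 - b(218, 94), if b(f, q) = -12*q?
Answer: 36656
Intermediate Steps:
35528 - b(218, 94) = 35528 - (-12)*94 = 35528 - 1*(-1128) = 35528 + 1128 = 36656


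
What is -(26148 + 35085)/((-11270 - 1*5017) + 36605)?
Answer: -61233/20318 ≈ -3.0137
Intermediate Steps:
-(26148 + 35085)/((-11270 - 1*5017) + 36605) = -61233/((-11270 - 5017) + 36605) = -61233/(-16287 + 36605) = -61233/20318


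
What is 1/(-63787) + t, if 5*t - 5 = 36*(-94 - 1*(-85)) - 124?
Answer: -28257646/318935 ≈ -88.600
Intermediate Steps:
t = -443/5 (t = 1 + (36*(-94 - 1*(-85)) - 124)/5 = 1 + (36*(-94 + 85) - 124)/5 = 1 + (36*(-9) - 124)/5 = 1 + (-324 - 124)/5 = 1 + (⅕)*(-448) = 1 - 448/5 = -443/5 ≈ -88.600)
1/(-63787) + t = 1/(-63787) - 443/5 = -1/63787 - 443/5 = -28257646/318935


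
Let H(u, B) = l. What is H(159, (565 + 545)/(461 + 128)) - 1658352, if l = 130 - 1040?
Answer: -1659262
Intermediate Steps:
l = -910
H(u, B) = -910
H(159, (565 + 545)/(461 + 128)) - 1658352 = -910 - 1658352 = -1659262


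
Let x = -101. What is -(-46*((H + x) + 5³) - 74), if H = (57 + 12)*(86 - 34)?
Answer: 166226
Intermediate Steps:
H = 3588 (H = 69*52 = 3588)
-(-46*((H + x) + 5³) - 74) = -(-46*((3588 - 101) + 5³) - 74) = -(-46*(3487 + 125) - 74) = -(-46*3612 - 74) = -(-166152 - 74) = -1*(-166226) = 166226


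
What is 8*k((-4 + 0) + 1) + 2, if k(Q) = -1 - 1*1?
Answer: -14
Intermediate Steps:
k(Q) = -2 (k(Q) = -1 - 1 = -2)
8*k((-4 + 0) + 1) + 2 = 8*(-2) + 2 = -16 + 2 = -14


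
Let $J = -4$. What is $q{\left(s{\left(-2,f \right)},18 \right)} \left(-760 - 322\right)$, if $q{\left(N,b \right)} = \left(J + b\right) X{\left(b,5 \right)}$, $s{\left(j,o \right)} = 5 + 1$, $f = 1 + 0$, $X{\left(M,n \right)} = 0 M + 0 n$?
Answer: $0$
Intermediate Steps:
$X{\left(M,n \right)} = 0$ ($X{\left(M,n \right)} = 0 + 0 = 0$)
$f = 1$
$s{\left(j,o \right)} = 6$
$q{\left(N,b \right)} = 0$ ($q{\left(N,b \right)} = \left(-4 + b\right) 0 = 0$)
$q{\left(s{\left(-2,f \right)},18 \right)} \left(-760 - 322\right) = 0 \left(-760 - 322\right) = 0 \left(-1082\right) = 0$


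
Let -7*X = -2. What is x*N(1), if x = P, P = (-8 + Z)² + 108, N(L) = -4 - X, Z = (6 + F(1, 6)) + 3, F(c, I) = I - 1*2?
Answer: -570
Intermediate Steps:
F(c, I) = -2 + I (F(c, I) = I - 2 = -2 + I)
Z = 13 (Z = (6 + (-2 + 6)) + 3 = (6 + 4) + 3 = 10 + 3 = 13)
X = 2/7 (X = -⅐*(-2) = 2/7 ≈ 0.28571)
N(L) = -30/7 (N(L) = -4 - 1*2/7 = -4 - 2/7 = -30/7)
P = 133 (P = (-8 + 13)² + 108 = 5² + 108 = 25 + 108 = 133)
x = 133
x*N(1) = 133*(-30/7) = -570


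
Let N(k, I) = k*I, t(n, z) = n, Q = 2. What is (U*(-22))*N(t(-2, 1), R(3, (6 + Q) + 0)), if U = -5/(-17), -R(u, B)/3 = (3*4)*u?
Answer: -23760/17 ≈ -1397.6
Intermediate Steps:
R(u, B) = -36*u (R(u, B) = -3*3*4*u = -36*u)
U = 5/17 (U = -5*(-1/17) = 5/17 ≈ 0.29412)
N(k, I) = I*k
(U*(-22))*N(t(-2, 1), R(3, (6 + Q) + 0)) = ((5/17)*(-22))*(-36*3*(-2)) = -(-11880)*(-2)/17 = -110/17*216 = -23760/17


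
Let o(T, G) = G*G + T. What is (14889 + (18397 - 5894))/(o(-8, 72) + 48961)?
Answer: 27392/54137 ≈ 0.50598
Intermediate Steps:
o(T, G) = T + G² (o(T, G) = G² + T = T + G²)
(14889 + (18397 - 5894))/(o(-8, 72) + 48961) = (14889 + (18397 - 5894))/((-8 + 72²) + 48961) = (14889 + 12503)/((-8 + 5184) + 48961) = 27392/(5176 + 48961) = 27392/54137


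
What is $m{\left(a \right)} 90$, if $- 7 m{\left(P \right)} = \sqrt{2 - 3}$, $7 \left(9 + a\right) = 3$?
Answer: $- \frac{90 i}{7} \approx - 12.857 i$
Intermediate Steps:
$a = - \frac{60}{7}$ ($a = -9 + \frac{1}{7} \cdot 3 = -9 + \frac{3}{7} = - \frac{60}{7} \approx -8.5714$)
$m{\left(P \right)} = - \frac{i}{7}$ ($m{\left(P \right)} = - \frac{\sqrt{2 - 3}}{7} = - \frac{\sqrt{-1}}{7} = - \frac{i}{7}$)
$m{\left(a \right)} 90 = - \frac{i}{7} \cdot 90 = - \frac{90 i}{7}$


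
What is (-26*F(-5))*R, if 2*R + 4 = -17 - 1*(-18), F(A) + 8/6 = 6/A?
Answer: -494/5 ≈ -98.800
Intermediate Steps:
F(A) = -4/3 + 6/A
R = -3/2 (R = -2 + (-17 - 1*(-18))/2 = -2 + (-17 + 18)/2 = -2 + (½)*1 = -2 + ½ = -3/2 ≈ -1.5000)
(-26*F(-5))*R = -26*(-4/3 + 6/(-5))*(-3/2) = -26*(-4/3 + 6*(-⅕))*(-3/2) = -26*(-4/3 - 6/5)*(-3/2) = -26*(-38/15)*(-3/2) = (988/15)*(-3/2) = -494/5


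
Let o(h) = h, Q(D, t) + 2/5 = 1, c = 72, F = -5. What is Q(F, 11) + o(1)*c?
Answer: 363/5 ≈ 72.600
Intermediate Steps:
Q(D, t) = ⅗ (Q(D, t) = -⅖ + 1 = ⅗)
Q(F, 11) + o(1)*c = ⅗ + 1*72 = ⅗ + 72 = 363/5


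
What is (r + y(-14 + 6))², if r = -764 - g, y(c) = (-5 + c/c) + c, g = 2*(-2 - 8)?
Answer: 571536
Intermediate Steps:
g = -20 (g = 2*(-10) = -20)
y(c) = -4 + c (y(c) = (-5 + 1) + c = -4 + c)
r = -744 (r = -764 - 1*(-20) = -764 + 20 = -744)
(r + y(-14 + 6))² = (-744 + (-4 + (-14 + 6)))² = (-744 + (-4 - 8))² = (-744 - 12)² = (-756)² = 571536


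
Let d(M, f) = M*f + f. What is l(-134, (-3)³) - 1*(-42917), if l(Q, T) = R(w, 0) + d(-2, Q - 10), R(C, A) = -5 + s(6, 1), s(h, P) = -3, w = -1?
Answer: 43053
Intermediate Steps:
d(M, f) = f + M*f
R(C, A) = -8 (R(C, A) = -5 - 3 = -8)
l(Q, T) = 2 - Q (l(Q, T) = -8 + (Q - 10)*(1 - 2) = -8 + (-10 + Q)*(-1) = -8 + (10 - Q) = 2 - Q)
l(-134, (-3)³) - 1*(-42917) = (2 - 1*(-134)) - 1*(-42917) = (2 + 134) + 42917 = 136 + 42917 = 43053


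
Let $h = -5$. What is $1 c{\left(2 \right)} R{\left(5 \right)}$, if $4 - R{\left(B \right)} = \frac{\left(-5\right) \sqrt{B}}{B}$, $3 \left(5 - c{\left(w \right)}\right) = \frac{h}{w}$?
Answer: $\frac{70}{3} + \frac{35 \sqrt{5}}{6} \approx 36.377$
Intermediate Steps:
$c{\left(w \right)} = 5 + \frac{5}{3 w}$ ($c{\left(w \right)} = 5 - \frac{\left(-5\right) \frac{1}{w}}{3} = 5 + \frac{5}{3 w}$)
$R{\left(B \right)} = 4 + \frac{5}{\sqrt{B}}$ ($R{\left(B \right)} = 4 - \frac{\left(-5\right) \sqrt{B}}{B} = 4 - - \frac{5}{\sqrt{B}} = 4 + \frac{5}{\sqrt{B}}$)
$1 c{\left(2 \right)} R{\left(5 \right)} = 1 \left(5 + \frac{5}{3 \cdot 2}\right) \left(4 + \frac{5}{\sqrt{5}}\right) = 1 \left(5 + \frac{5}{3} \cdot \frac{1}{2}\right) \left(4 + 5 \frac{\sqrt{5}}{5}\right) = 1 \left(5 + \frac{5}{6}\right) \left(4 + \sqrt{5}\right) = 1 \cdot \frac{35}{6} \left(4 + \sqrt{5}\right) = \frac{35 \left(4 + \sqrt{5}\right)}{6} = \frac{70}{3} + \frac{35 \sqrt{5}}{6}$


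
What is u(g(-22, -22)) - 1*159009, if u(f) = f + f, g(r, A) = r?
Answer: -159053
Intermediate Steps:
u(f) = 2*f
u(g(-22, -22)) - 1*159009 = 2*(-22) - 1*159009 = -44 - 159009 = -159053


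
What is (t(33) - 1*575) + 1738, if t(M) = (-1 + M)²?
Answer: 2187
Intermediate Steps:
(t(33) - 1*575) + 1738 = ((-1 + 33)² - 1*575) + 1738 = (32² - 575) + 1738 = (1024 - 575) + 1738 = 449 + 1738 = 2187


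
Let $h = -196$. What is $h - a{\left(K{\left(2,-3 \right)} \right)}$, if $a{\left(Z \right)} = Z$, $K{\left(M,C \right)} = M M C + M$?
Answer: $-186$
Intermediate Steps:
$K{\left(M,C \right)} = M + C M^{2}$ ($K{\left(M,C \right)} = M^{2} C + M = C M^{2} + M = M + C M^{2}$)
$h - a{\left(K{\left(2,-3 \right)} \right)} = -196 - 2 \left(1 - 6\right) = -196 - 2 \left(-5\right) = -196 - -10 = -196 + 10 = -186$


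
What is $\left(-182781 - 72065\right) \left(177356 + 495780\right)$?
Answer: $-171546017056$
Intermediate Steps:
$\left(-182781 - 72065\right) \left(177356 + 495780\right) = \left(-254846\right) 673136 = -171546017056$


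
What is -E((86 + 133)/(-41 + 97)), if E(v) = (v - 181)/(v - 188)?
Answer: -9917/10309 ≈ -0.96198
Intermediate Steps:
E(v) = (-181 + v)/(-188 + v)
-E((86 + 133)/(-41 + 97)) = -(-181 + (86 + 133)/(-41 + 97))/(-188 + (86 + 133)/(-41 + 97)) = -(-181 + 219/56)/(-188 + 219/56) = -(-9917)/((-10309/56)*56) = -(-56)*(-9917)/(10309*56) = -1*9917/10309 = -9917/10309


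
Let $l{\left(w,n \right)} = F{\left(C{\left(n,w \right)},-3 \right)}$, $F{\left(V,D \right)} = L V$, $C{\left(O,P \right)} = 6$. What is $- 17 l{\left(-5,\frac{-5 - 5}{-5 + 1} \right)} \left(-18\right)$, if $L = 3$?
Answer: $5508$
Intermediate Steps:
$F{\left(V,D \right)} = 3 V$
$l{\left(w,n \right)} = 18$ ($l{\left(w,n \right)} = 3 \cdot 6 = 18$)
$- 17 l{\left(-5,\frac{-5 - 5}{-5 + 1} \right)} \left(-18\right) = \left(-17\right) 18 \left(-18\right) = \left(-306\right) \left(-18\right) = 5508$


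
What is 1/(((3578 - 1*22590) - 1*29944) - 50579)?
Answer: -1/99535 ≈ -1.0047e-5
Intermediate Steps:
1/(((3578 - 1*22590) - 1*29944) - 50579) = 1/(((3578 - 22590) - 29944) - 50579) = 1/((-19012 - 29944) - 50579) = 1/(-48956 - 50579) = 1/(-99535) = -1/99535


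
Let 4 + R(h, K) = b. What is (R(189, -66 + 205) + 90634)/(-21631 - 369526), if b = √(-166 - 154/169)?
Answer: -90630/391157 - 4*I*√1763/5085041 ≈ -0.2317 - 3.3029e-5*I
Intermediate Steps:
b = 4*I*√1763/13 (b = √(-166 - 154*1/169) = √(-166 - 154/169) = √(-28208/169) = 4*I*√1763/13 ≈ 12.919*I)
R(h, K) = -4 + 4*I*√1763/13
(R(189, -66 + 205) + 90634)/(-21631 - 369526) = ((-4 + 4*I*√1763/13) + 90634)/(-21631 - 369526) = (90630 + 4*I*√1763/13)/(-391157) = (90630 + 4*I*√1763/13)*(-1/391157) = -90630/391157 - 4*I*√1763/5085041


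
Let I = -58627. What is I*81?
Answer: -4748787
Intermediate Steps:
I*81 = -58627*81 = -4748787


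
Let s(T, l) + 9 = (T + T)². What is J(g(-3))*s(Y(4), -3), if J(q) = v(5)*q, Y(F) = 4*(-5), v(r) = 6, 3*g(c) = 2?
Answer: 6364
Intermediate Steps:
g(c) = ⅔ (g(c) = (⅓)*2 = ⅔)
Y(F) = -20
J(q) = 6*q
s(T, l) = -9 + 4*T² (s(T, l) = -9 + (T + T)² = -9 + (2*T)² = -9 + 4*T²)
J(g(-3))*s(Y(4), -3) = (6*(⅔))*(-9 + 4*(-20)²) = 4*(-9 + 4*400) = 4*(-9 + 1600) = 4*1591 = 6364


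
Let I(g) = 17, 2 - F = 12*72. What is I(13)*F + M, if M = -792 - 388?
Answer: -15834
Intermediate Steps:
F = -862 (F = 2 - 12*72 = 2 - 1*864 = 2 - 864 = -862)
M = -1180
I(13)*F + M = 17*(-862) - 1180 = -14654 - 1180 = -15834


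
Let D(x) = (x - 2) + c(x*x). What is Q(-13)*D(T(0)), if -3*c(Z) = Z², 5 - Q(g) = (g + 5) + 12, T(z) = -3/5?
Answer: -1652/625 ≈ -2.6432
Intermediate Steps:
T(z) = -⅗ (T(z) = -3*⅕ = -⅗)
Q(g) = -12 - g (Q(g) = 5 - ((g + 5) + 12) = 5 - ((5 + g) + 12) = 5 - (17 + g) = 5 + (-17 - g) = -12 - g)
c(Z) = -Z²/3
D(x) = -2 + x - x⁴/3 (D(x) = (x - 2) - x⁴/3 = (-2 + x) - x⁴/3 = -2 + x - x⁴/3)
Q(-13)*D(T(0)) = (-12 - 1*(-13))*(-2 - ⅗ - (-⅗)⁴/3) = (-12 + 13)*(-2 - ⅗ - ⅓*81/625) = 1*(-2 - ⅗ - 27/625) = 1*(-1652/625) = -1652/625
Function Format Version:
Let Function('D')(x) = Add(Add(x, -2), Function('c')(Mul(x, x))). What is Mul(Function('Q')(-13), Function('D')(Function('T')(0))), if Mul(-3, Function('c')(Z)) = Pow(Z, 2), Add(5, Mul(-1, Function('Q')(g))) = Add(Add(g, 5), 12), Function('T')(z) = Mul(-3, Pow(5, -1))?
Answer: Rational(-1652, 625) ≈ -2.6432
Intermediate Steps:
Function('T')(z) = Rational(-3, 5) (Function('T')(z) = Mul(-3, Rational(1, 5)) = Rational(-3, 5))
Function('Q')(g) = Add(-12, Mul(-1, g)) (Function('Q')(g) = Add(5, Mul(-1, Add(Add(g, 5), 12))) = Add(5, Mul(-1, Add(Add(5, g), 12))) = Add(5, Mul(-1, Add(17, g))) = Add(5, Add(-17, Mul(-1, g))) = Add(-12, Mul(-1, g)))
Function('c')(Z) = Mul(Rational(-1, 3), Pow(Z, 2))
Function('D')(x) = Add(-2, x, Mul(Rational(-1, 3), Pow(x, 4))) (Function('D')(x) = Add(Add(x, -2), Mul(Rational(-1, 3), Pow(Mul(x, x), 2))) = Add(Add(-2, x), Mul(Rational(-1, 3), Pow(Pow(x, 2), 2))) = Add(Add(-2, x), Mul(Rational(-1, 3), Pow(x, 4))) = Add(-2, x, Mul(Rational(-1, 3), Pow(x, 4))))
Mul(Function('Q')(-13), Function('D')(Function('T')(0))) = Mul(Add(-12, Mul(-1, -13)), Add(-2, Rational(-3, 5), Mul(Rational(-1, 3), Pow(Rational(-3, 5), 4)))) = Mul(Add(-12, 13), Add(-2, Rational(-3, 5), Mul(Rational(-1, 3), Rational(81, 625)))) = Mul(1, Add(-2, Rational(-3, 5), Rational(-27, 625))) = Mul(1, Rational(-1652, 625)) = Rational(-1652, 625)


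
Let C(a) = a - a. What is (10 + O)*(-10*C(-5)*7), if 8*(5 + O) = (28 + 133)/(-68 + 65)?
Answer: 0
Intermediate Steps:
C(a) = 0
O = -281/24 (O = -5 + ((28 + 133)/(-68 + 65))/8 = -5 + (161/(-3))/8 = -5 + (161*(-1/3))/8 = -5 + (1/8)*(-161/3) = -5 - 161/24 = -281/24 ≈ -11.708)
(10 + O)*(-10*C(-5)*7) = (10 - 281/24)*(-0*7) = -(-205)*0/12 = -41/24*0 = 0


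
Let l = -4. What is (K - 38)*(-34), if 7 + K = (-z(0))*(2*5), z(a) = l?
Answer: 170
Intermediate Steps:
z(a) = -4
K = 33 (K = -7 + (-1*(-4))*(2*5) = -7 + 4*10 = -7 + 40 = 33)
(K - 38)*(-34) = (33 - 38)*(-34) = -5*(-34) = 170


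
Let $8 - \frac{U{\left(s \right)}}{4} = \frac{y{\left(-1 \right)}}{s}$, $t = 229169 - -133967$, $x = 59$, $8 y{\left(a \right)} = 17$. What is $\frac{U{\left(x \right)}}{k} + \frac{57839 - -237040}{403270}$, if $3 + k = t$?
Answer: $\frac{3159247702239}{4319999024845} \approx 0.73131$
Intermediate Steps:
$y{\left(a \right)} = \frac{17}{8}$ ($y{\left(a \right)} = \frac{1}{8} \cdot 17 = \frac{17}{8}$)
$t = 363136$ ($t = 229169 + 133967 = 363136$)
$U{\left(s \right)} = 32 - \frac{17}{2 s}$ ($U{\left(s \right)} = 32 - 4 \frac{17}{8 s} = 32 - \frac{17}{2 s}$)
$k = 363133$ ($k = -3 + 363136 = 363133$)
$\frac{U{\left(x \right)}}{k} + \frac{57839 - -237040}{403270} = \frac{32 - \frac{17}{2 \cdot 59}}{363133} + \frac{57839 - -237040}{403270} = \left(32 - \frac{17}{118}\right) \frac{1}{363133} + \left(57839 + 237040\right) \frac{1}{403270} = \left(32 - \frac{17}{118}\right) \frac{1}{363133} + 294879 \cdot \frac{1}{403270} = \frac{3759}{118} \cdot \frac{1}{363133} + \frac{294879}{403270} = \frac{3759}{42849694} + \frac{294879}{403270} = \frac{3159247702239}{4319999024845}$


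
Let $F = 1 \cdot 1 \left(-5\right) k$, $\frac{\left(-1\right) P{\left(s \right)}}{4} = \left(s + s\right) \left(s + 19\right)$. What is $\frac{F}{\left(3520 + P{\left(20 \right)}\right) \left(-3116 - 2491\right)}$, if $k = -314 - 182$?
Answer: $\frac{31}{190638} \approx 0.00016261$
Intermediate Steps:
$P{\left(s \right)} = - 8 s \left(19 + s\right)$ ($P{\left(s \right)} = - 4 \left(s + s\right) \left(s + 19\right) = - 4 \cdot 2 s \left(19 + s\right) = - 8 s \left(19 + s\right)$)
$k = -496$ ($k = -314 - 182 = -496$)
$F = 2480$ ($F = 1 \cdot 1 \left(-5\right) \left(-496\right) = 1 \left(-5\right) \left(-496\right) = \left(-5\right) \left(-496\right) = 2480$)
$\frac{F}{\left(3520 + P{\left(20 \right)}\right) \left(-3116 - 2491\right)} = \frac{2480}{\left(3520 - 160 \left(19 + 20\right)\right) \left(-3116 - 2491\right)} = \frac{2480}{\left(3520 - 160 \cdot 39\right) \left(-5607\right)} = \frac{2480}{\left(3520 - 6240\right) \left(-5607\right)} = \frac{2480}{\left(-2720\right) \left(-5607\right)} = \frac{2480}{15251040} = 2480 \cdot \frac{1}{15251040} = \frac{31}{190638}$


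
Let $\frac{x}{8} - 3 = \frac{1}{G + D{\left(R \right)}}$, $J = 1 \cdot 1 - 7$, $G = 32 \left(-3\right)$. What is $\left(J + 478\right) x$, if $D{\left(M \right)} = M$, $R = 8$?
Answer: $\frac{124136}{11} \approx 11285.0$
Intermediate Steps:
$G = -96$
$J = -6$ ($J = 1 - 7 = -6$)
$x = \frac{263}{11}$ ($x = 24 + \frac{8}{-96 + 8} = 24 + \frac{8}{-88} = 24 + 8 \left(- \frac{1}{88}\right) = 24 - \frac{1}{11} = \frac{263}{11} \approx 23.909$)
$\left(J + 478\right) x = \left(-6 + 478\right) \frac{263}{11} = 472 \cdot \frac{263}{11} = \frac{124136}{11}$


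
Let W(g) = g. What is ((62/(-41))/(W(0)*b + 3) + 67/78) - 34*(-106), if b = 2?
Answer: 11526727/3198 ≈ 3604.4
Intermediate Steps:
((62/(-41))/(W(0)*b + 3) + 67/78) - 34*(-106) = ((62/(-41))/(0*2 + 3) + 67/78) - 34*(-106) = ((62*(-1/41))/(0 + 3) + 67*(1/78)) + 3604 = (-62/41/3 + 67/78) + 3604 = (-62/41*1/3 + 67/78) + 3604 = (-62/123 + 67/78) + 3604 = 1135/3198 + 3604 = 11526727/3198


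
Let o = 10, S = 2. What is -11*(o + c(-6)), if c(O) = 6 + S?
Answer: -198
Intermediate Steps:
c(O) = 8 (c(O) = 6 + 2 = 8)
-11*(o + c(-6)) = -11*(10 + 8) = -11*18 = -198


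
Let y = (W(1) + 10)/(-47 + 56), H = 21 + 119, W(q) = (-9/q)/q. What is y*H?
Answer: 140/9 ≈ 15.556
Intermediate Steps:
W(q) = -9/q²
H = 140
y = ⅑ (y = (-9/1² + 10)/(-47 + 56) = (-9*1 + 10)/9 = (-9 + 10)*(⅑) = 1*(⅑) = ⅑ ≈ 0.11111)
y*H = (⅑)*140 = 140/9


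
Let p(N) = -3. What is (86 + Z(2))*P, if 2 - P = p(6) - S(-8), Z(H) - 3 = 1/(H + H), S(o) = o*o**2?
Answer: -180999/4 ≈ -45250.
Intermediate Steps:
S(o) = o**3
Z(H) = 3 + 1/(2*H) (Z(H) = 3 + 1/(H + H) = 3 + 1/(2*H))
P = -507 (P = 2 - (-3 - 1*(-8)**3) = 2 - (-3 - 1*(-512)) = 2 - (-3 + 512) = 2 - 1*509 = 2 - 509 = -507)
(86 + Z(2))*P = (86 + (3 + (1/2)/2))*(-507) = (86 + (3 + (1/2)*(1/2)))*(-507) = (86 + (3 + 1/4))*(-507) = (86 + 13/4)*(-507) = (357/4)*(-507) = -180999/4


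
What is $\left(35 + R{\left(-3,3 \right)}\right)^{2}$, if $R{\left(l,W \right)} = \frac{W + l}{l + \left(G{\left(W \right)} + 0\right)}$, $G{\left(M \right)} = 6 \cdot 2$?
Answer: $1225$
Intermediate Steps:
$G{\left(M \right)} = 12$
$R{\left(l,W \right)} = \frac{W + l}{12 + l}$ ($R{\left(l,W \right)} = \frac{W + l}{l + \left(12 + 0\right)} = \frac{W + l}{l + 12} = \frac{W + l}{12 + l}$)
$\left(35 + R{\left(-3,3 \right)}\right)^{2} = \left(35 + \frac{3 - 3}{12 - 3}\right)^{2} = \left(35 + \frac{1}{9} \cdot 0\right)^{2} = \left(35 + 0\right)^{2} = 35^{2} = 1225$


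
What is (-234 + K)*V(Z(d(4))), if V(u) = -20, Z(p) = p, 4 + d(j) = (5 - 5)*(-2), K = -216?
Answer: 9000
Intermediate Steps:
d(j) = -4 (d(j) = -4 + (5 - 5)*(-2) = -4 + 0*(-2) = -4 + 0 = -4)
(-234 + K)*V(Z(d(4))) = (-234 - 216)*(-20) = -450*(-20) = 9000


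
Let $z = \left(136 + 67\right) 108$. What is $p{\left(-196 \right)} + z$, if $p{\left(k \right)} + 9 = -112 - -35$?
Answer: $21838$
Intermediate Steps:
$p{\left(k \right)} = -86$ ($p{\left(k \right)} = -9 - 77 = -86$)
$z = 21924$ ($z = 203 \cdot 108 = 21924$)
$p{\left(-196 \right)} + z = -86 + 21924 = 21838$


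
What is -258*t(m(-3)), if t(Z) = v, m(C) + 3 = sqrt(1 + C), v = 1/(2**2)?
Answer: -129/2 ≈ -64.500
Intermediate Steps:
v = 1/4 ≈ 0.25000
m(C) = -3 + sqrt(1 + C)
t(Z) = 1/4
-258*t(m(-3)) = -258*1/4 = -129/2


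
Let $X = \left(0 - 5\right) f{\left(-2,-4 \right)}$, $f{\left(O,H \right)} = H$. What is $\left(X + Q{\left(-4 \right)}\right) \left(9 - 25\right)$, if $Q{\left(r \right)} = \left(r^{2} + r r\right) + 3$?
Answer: $-880$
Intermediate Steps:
$Q{\left(r \right)} = 3 + 2 r^{2}$ ($Q{\left(r \right)} = \left(r^{2} + r^{2}\right) + 3 = 2 r^{2} + 3 = 3 + 2 r^{2}$)
$X = 20$ ($X = \left(0 - 5\right) \left(-4\right) = \left(-5\right) \left(-4\right) = 20$)
$\left(X + Q{\left(-4 \right)}\right) \left(9 - 25\right) = \left(20 + \left(3 + 2 \left(-4\right)^{2}\right)\right) \left(9 - 25\right) = \left(20 + \left(3 + 2 \cdot 16\right)\right) \left(-16\right) = \left(20 + \left(3 + 32\right)\right) \left(-16\right) = \left(20 + 35\right) \left(-16\right) = 55 \left(-16\right) = -880$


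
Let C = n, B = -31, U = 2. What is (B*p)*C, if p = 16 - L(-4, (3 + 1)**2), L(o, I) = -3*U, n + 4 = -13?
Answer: 11594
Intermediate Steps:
n = -17 (n = -4 - 13 = -17)
C = -17
L(o, I) = -6 (L(o, I) = -3*2 = -6)
p = 22 (p = 16 - 1*(-6) = 16 + 6 = 22)
(B*p)*C = -31*22*(-17) = -682*(-17) = 11594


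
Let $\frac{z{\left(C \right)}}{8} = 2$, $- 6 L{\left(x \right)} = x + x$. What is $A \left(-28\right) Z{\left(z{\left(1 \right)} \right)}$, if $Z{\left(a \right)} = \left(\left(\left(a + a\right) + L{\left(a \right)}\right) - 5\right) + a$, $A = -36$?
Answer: $37968$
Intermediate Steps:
$L{\left(x \right)} = - \frac{x}{3}$ ($L{\left(x \right)} = - \frac{x + x}{6} = - \frac{2 x}{6} = - \frac{x}{3}$)
$z{\left(C \right)} = 16$ ($z{\left(C \right)} = 8 \cdot 2 = 16$)
$Z{\left(a \right)} = -5 + \frac{8 a}{3}$ ($Z{\left(a \right)} = \left(\left(\left(a + a\right) - \frac{a}{3}\right) - 5\right) + a = \left(\left(2 a - \frac{a}{3}\right) - 5\right) + a = \left(\frac{5 a}{3} - 5\right) + a = \left(-5 + \frac{5 a}{3}\right) + a = -5 + \frac{8 a}{3}$)
$A \left(-28\right) Z{\left(z{\left(1 \right)} \right)} = \left(-36\right) \left(-28\right) \left(-5 + \frac{8}{3} \cdot 16\right) = 1008 \left(-5 + \frac{128}{3}\right) = 1008 \cdot \frac{113}{3} = 37968$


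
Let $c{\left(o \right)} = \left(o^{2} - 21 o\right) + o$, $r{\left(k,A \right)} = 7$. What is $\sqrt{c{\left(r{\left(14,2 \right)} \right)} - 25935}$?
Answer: $13 i \sqrt{154} \approx 161.33 i$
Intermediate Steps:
$c{\left(o \right)} = o^{2} - 20 o$
$\sqrt{c{\left(r{\left(14,2 \right)} \right)} - 25935} = \sqrt{7 \left(-20 + 7\right) - 25935} = \sqrt{7 \left(-13\right) - 25935} = \sqrt{-91 - 25935} = \sqrt{-26026} = 13 i \sqrt{154}$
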